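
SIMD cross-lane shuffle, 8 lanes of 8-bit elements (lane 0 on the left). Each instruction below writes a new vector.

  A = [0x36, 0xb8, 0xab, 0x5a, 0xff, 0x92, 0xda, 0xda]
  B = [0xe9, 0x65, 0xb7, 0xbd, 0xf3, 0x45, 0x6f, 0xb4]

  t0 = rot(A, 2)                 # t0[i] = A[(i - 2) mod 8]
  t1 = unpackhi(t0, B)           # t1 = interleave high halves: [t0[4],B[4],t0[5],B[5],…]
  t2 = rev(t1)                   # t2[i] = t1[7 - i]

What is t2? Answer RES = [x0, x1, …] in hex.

  t0: da da 36 b8 ab 5a ff 92
  t1: ab f3 5a 45 ff 6f 92 b4
  t2: b4 92 6f ff 45 5a f3 ab

RES = [ 0xb4  0x92  0x6f  0xff  0x45  0x5a  0xf3  0xab ]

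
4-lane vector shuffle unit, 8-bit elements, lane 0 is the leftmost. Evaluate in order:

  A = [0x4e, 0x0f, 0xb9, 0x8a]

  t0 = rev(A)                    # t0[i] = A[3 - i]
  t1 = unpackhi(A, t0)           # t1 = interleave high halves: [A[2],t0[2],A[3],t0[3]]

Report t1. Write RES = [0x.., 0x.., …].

RES = [0xb9, 0x0f, 0x8a, 0x4e]

  t0: 8a b9 0f 4e
  t1: b9 0f 8a 4e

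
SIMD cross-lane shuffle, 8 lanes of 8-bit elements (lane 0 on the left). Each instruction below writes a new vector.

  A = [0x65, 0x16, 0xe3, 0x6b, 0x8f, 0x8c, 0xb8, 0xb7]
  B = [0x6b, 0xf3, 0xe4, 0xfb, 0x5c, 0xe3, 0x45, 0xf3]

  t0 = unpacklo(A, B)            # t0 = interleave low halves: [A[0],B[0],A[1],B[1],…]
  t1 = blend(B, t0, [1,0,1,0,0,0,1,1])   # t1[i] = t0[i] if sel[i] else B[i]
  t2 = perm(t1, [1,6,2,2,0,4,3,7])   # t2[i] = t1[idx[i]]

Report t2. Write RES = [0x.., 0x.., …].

t0 = [0x65, 0x6b, 0x16, 0xf3, 0xe3, 0xe4, 0x6b, 0xfb]
t1 = [0x65, 0xf3, 0x16, 0xfb, 0x5c, 0xe3, 0x6b, 0xfb]
t2 = [0xf3, 0x6b, 0x16, 0x16, 0x65, 0x5c, 0xfb, 0xfb]

RES = [0xf3, 0x6b, 0x16, 0x16, 0x65, 0x5c, 0xfb, 0xfb]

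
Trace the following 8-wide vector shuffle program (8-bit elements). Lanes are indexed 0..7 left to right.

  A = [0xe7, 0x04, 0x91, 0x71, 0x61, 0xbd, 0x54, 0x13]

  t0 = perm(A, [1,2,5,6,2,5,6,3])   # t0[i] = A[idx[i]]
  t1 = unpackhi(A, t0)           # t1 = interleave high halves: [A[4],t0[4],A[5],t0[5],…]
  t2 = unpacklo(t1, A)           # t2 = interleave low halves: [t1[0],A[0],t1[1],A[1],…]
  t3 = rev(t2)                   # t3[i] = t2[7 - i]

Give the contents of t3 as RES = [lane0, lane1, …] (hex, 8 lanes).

  t0: 04 91 bd 54 91 bd 54 71
  t1: 61 91 bd bd 54 54 13 71
  t2: 61 e7 91 04 bd 91 bd 71
  t3: 71 bd 91 bd 04 91 e7 61

RES = [ 0x71  0xbd  0x91  0xbd  0x04  0x91  0xe7  0x61 ]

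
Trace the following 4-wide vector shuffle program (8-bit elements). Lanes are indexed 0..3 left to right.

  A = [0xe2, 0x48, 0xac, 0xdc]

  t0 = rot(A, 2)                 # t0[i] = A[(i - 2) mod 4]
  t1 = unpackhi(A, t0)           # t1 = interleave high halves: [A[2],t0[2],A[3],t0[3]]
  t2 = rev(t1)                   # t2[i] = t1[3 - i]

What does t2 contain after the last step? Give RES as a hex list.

t0 = [0xac, 0xdc, 0xe2, 0x48]
t1 = [0xac, 0xe2, 0xdc, 0x48]
t2 = [0x48, 0xdc, 0xe2, 0xac]

RES = [ 0x48  0xdc  0xe2  0xac ]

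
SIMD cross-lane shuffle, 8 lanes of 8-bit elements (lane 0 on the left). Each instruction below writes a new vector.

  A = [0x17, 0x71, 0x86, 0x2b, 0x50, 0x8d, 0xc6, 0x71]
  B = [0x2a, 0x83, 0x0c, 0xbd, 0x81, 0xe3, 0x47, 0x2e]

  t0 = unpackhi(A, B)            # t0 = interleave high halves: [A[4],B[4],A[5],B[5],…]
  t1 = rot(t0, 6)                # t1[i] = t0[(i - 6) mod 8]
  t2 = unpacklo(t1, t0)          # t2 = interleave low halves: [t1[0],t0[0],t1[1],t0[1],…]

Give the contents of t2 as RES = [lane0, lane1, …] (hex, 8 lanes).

RES = [ 0x8d  0x50  0xe3  0x81  0xc6  0x8d  0x47  0xe3 ]

t0 = [0x50, 0x81, 0x8d, 0xe3, 0xc6, 0x47, 0x71, 0x2e]
t1 = [0x8d, 0xe3, 0xc6, 0x47, 0x71, 0x2e, 0x50, 0x81]
t2 = [0x8d, 0x50, 0xe3, 0x81, 0xc6, 0x8d, 0x47, 0xe3]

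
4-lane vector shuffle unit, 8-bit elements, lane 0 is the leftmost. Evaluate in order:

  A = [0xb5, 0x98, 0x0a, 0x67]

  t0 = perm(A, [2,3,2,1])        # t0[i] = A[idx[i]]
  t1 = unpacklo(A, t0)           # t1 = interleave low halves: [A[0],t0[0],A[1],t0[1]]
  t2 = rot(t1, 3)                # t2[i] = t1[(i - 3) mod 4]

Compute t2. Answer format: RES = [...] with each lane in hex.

RES = [ 0x0a  0x98  0x67  0xb5 ]

t0 = [0x0a, 0x67, 0x0a, 0x98]
t1 = [0xb5, 0x0a, 0x98, 0x67]
t2 = [0x0a, 0x98, 0x67, 0xb5]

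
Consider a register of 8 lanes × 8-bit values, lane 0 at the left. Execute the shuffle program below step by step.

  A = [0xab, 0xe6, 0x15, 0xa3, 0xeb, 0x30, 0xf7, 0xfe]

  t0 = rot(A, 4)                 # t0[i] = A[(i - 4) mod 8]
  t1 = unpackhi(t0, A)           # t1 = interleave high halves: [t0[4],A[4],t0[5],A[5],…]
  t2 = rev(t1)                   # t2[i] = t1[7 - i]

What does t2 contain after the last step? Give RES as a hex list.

RES = [0xfe, 0xa3, 0xf7, 0x15, 0x30, 0xe6, 0xeb, 0xab]

  t0: eb 30 f7 fe ab e6 15 a3
  t1: ab eb e6 30 15 f7 a3 fe
  t2: fe a3 f7 15 30 e6 eb ab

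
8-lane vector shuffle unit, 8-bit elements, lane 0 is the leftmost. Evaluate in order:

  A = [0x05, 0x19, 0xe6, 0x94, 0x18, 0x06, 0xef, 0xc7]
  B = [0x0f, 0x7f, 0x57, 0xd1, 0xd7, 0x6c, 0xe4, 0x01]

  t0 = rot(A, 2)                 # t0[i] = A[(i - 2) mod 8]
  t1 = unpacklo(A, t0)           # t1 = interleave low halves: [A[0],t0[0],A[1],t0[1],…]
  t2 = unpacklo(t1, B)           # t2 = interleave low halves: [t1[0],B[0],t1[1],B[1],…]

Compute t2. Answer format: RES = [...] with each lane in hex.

RES = [0x05, 0x0f, 0xef, 0x7f, 0x19, 0x57, 0xc7, 0xd1]

t0 = [0xef, 0xc7, 0x05, 0x19, 0xe6, 0x94, 0x18, 0x06]
t1 = [0x05, 0xef, 0x19, 0xc7, 0xe6, 0x05, 0x94, 0x19]
t2 = [0x05, 0x0f, 0xef, 0x7f, 0x19, 0x57, 0xc7, 0xd1]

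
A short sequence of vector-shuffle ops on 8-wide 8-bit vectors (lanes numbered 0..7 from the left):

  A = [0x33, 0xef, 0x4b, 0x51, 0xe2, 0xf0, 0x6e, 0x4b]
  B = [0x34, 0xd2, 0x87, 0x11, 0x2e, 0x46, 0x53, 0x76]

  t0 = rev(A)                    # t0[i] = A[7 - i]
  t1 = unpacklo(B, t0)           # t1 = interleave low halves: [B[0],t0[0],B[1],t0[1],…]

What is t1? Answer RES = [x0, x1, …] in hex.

RES = [0x34, 0x4b, 0xd2, 0x6e, 0x87, 0xf0, 0x11, 0xe2]

  t0: 4b 6e f0 e2 51 4b ef 33
  t1: 34 4b d2 6e 87 f0 11 e2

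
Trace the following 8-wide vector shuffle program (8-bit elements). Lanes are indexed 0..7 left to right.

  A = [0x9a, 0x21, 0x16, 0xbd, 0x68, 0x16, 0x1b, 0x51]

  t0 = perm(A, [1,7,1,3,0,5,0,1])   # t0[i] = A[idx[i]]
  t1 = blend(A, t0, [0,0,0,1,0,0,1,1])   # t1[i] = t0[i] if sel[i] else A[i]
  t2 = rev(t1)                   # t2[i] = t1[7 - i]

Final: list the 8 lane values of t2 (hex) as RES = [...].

  t0: 21 51 21 bd 9a 16 9a 21
  t1: 9a 21 16 bd 68 16 9a 21
  t2: 21 9a 16 68 bd 16 21 9a

RES = [0x21, 0x9a, 0x16, 0x68, 0xbd, 0x16, 0x21, 0x9a]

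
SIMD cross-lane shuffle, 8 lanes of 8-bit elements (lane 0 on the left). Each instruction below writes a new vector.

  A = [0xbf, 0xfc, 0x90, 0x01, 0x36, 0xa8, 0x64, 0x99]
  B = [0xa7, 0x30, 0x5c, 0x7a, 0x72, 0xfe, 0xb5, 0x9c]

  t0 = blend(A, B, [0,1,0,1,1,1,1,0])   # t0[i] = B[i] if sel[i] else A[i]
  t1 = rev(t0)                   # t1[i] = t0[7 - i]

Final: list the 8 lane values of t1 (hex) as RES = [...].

RES = [0x99, 0xb5, 0xfe, 0x72, 0x7a, 0x90, 0x30, 0xbf]

  t0: bf 30 90 7a 72 fe b5 99
  t1: 99 b5 fe 72 7a 90 30 bf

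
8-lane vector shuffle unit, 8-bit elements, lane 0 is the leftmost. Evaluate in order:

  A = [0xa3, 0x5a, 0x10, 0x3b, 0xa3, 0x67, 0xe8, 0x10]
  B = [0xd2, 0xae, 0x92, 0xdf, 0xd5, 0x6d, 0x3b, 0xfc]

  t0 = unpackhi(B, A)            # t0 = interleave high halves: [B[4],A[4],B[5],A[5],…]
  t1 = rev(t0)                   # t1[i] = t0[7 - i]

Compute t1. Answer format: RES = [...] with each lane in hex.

RES = [0x10, 0xfc, 0xe8, 0x3b, 0x67, 0x6d, 0xa3, 0xd5]

→ t0 |d5|a3|6d|67|3b|e8|fc|10|
→ t1 |10|fc|e8|3b|67|6d|a3|d5|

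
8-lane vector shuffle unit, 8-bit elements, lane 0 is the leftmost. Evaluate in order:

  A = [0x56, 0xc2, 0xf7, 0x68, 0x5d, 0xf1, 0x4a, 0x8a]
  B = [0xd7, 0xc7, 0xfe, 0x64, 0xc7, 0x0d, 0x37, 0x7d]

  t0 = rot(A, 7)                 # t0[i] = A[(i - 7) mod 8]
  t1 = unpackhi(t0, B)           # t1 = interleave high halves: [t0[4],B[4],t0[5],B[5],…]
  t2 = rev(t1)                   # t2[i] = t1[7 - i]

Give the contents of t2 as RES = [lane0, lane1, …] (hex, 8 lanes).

  t0: c2 f7 68 5d f1 4a 8a 56
  t1: f1 c7 4a 0d 8a 37 56 7d
  t2: 7d 56 37 8a 0d 4a c7 f1

RES = [0x7d, 0x56, 0x37, 0x8a, 0x0d, 0x4a, 0xc7, 0xf1]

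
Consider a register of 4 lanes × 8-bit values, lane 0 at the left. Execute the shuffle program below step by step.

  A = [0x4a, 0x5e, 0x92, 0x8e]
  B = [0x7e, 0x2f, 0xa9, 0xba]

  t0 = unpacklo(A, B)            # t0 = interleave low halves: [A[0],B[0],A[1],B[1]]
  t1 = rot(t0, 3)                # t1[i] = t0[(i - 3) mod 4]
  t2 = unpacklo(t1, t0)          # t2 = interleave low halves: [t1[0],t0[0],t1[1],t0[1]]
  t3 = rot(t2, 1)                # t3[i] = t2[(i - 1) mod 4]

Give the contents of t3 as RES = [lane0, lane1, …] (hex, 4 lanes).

RES = [ 0x7e  0x7e  0x4a  0x5e ]

  t0: 4a 7e 5e 2f
  t1: 7e 5e 2f 4a
  t2: 7e 4a 5e 7e
  t3: 7e 7e 4a 5e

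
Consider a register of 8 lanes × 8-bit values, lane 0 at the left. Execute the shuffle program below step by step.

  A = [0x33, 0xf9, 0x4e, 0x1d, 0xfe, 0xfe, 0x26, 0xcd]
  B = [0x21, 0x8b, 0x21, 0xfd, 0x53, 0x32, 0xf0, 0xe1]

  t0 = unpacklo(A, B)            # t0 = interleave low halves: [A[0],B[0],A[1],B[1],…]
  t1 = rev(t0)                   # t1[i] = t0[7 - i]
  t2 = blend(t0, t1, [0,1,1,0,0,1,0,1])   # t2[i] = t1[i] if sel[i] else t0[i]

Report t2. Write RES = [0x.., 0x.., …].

RES = [ 0x33  0x1d  0x21  0x8b  0x4e  0xf9  0x1d  0x33 ]

→ t0 |33|21|f9|8b|4e|21|1d|fd|
→ t1 |fd|1d|21|4e|8b|f9|21|33|
→ t2 |33|1d|21|8b|4e|f9|1d|33|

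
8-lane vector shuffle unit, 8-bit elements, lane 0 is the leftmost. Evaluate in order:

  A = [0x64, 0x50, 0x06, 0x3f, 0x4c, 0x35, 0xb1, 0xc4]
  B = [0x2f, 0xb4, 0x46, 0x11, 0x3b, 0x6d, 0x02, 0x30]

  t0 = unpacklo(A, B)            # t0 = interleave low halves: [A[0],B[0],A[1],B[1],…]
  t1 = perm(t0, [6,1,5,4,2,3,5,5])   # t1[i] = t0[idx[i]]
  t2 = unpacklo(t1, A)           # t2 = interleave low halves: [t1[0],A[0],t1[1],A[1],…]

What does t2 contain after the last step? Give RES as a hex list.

RES = [ 0x3f  0x64  0x2f  0x50  0x46  0x06  0x06  0x3f ]

→ t0 |64|2f|50|b4|06|46|3f|11|
→ t1 |3f|2f|46|06|50|b4|46|46|
→ t2 |3f|64|2f|50|46|06|06|3f|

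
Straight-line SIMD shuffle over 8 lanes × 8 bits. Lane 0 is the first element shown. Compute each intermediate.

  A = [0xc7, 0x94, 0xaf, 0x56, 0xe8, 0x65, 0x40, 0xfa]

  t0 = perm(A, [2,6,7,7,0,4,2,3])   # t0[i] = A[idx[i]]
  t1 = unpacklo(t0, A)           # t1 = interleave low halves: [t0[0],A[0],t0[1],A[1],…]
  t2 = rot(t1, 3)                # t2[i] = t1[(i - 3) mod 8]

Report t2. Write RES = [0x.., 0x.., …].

RES = [ 0xaf  0xfa  0x56  0xaf  0xc7  0x40  0x94  0xfa ]

  t0: af 40 fa fa c7 e8 af 56
  t1: af c7 40 94 fa af fa 56
  t2: af fa 56 af c7 40 94 fa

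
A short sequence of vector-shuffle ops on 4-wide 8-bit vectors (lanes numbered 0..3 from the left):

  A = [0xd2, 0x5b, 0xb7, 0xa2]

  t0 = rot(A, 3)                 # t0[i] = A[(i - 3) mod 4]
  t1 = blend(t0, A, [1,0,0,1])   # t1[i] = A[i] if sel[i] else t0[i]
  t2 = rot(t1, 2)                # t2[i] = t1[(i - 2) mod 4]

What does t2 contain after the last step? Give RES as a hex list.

t0 = [0x5b, 0xb7, 0xa2, 0xd2]
t1 = [0xd2, 0xb7, 0xa2, 0xa2]
t2 = [0xa2, 0xa2, 0xd2, 0xb7]

RES = [0xa2, 0xa2, 0xd2, 0xb7]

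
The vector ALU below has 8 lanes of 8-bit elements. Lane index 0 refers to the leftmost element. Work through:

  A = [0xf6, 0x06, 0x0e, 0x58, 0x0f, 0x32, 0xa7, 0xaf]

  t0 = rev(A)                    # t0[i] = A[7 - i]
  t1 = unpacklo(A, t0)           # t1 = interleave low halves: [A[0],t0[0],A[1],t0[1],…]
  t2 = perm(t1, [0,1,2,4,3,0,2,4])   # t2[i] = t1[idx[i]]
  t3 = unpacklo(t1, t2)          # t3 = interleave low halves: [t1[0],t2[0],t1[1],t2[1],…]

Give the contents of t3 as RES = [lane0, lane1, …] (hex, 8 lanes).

RES = [0xf6, 0xf6, 0xaf, 0xaf, 0x06, 0x06, 0xa7, 0x0e]

→ t0 |af|a7|32|0f|58|0e|06|f6|
→ t1 |f6|af|06|a7|0e|32|58|0f|
→ t2 |f6|af|06|0e|a7|f6|06|0e|
→ t3 |f6|f6|af|af|06|06|a7|0e|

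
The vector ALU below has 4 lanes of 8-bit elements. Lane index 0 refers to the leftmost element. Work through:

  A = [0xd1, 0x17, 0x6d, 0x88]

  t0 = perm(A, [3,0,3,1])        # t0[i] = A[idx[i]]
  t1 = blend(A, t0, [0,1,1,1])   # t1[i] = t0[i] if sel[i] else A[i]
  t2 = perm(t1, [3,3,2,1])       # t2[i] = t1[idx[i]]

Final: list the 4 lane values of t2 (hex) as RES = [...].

t0 = [0x88, 0xd1, 0x88, 0x17]
t1 = [0xd1, 0xd1, 0x88, 0x17]
t2 = [0x17, 0x17, 0x88, 0xd1]

RES = [0x17, 0x17, 0x88, 0xd1]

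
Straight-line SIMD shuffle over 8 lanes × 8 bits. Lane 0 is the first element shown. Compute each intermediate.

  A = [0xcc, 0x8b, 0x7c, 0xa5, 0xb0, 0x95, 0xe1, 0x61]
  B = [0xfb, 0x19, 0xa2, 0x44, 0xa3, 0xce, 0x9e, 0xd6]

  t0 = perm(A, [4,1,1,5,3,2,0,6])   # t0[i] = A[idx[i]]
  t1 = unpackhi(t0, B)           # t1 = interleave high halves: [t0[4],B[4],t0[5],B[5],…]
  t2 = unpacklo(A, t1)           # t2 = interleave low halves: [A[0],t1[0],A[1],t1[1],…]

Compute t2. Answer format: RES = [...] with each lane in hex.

RES = [ 0xcc  0xa5  0x8b  0xa3  0x7c  0x7c  0xa5  0xce ]

  t0: b0 8b 8b 95 a5 7c cc e1
  t1: a5 a3 7c ce cc 9e e1 d6
  t2: cc a5 8b a3 7c 7c a5 ce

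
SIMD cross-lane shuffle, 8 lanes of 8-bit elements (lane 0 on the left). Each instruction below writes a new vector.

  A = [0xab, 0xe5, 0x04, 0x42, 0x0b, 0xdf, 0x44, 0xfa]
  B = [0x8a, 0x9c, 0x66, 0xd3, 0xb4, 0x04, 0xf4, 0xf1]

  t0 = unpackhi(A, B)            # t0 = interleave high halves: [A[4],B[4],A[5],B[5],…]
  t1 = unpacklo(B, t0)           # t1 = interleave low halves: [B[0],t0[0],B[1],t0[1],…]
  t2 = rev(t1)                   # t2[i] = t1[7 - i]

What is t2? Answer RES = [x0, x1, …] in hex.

RES = [0x04, 0xd3, 0xdf, 0x66, 0xb4, 0x9c, 0x0b, 0x8a]

t0 = [0x0b, 0xb4, 0xdf, 0x04, 0x44, 0xf4, 0xfa, 0xf1]
t1 = [0x8a, 0x0b, 0x9c, 0xb4, 0x66, 0xdf, 0xd3, 0x04]
t2 = [0x04, 0xd3, 0xdf, 0x66, 0xb4, 0x9c, 0x0b, 0x8a]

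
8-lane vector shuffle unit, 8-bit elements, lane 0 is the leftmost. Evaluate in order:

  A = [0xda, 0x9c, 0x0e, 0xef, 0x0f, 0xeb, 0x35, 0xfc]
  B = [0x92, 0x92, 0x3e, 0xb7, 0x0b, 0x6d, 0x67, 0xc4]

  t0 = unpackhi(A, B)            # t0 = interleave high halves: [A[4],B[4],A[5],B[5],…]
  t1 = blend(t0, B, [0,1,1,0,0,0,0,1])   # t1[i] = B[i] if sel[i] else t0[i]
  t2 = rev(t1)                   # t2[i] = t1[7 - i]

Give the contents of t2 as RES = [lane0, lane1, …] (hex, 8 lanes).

RES = [ 0xc4  0xfc  0x67  0x35  0x6d  0x3e  0x92  0x0f ]

  t0: 0f 0b eb 6d 35 67 fc c4
  t1: 0f 92 3e 6d 35 67 fc c4
  t2: c4 fc 67 35 6d 3e 92 0f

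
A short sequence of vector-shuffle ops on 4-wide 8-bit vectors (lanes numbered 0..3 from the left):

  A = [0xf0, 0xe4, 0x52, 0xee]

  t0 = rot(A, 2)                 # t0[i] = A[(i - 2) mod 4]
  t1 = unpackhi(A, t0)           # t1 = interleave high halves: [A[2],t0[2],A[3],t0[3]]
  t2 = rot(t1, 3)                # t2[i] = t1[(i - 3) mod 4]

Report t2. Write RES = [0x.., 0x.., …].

RES = [0xf0, 0xee, 0xe4, 0x52]

→ t0 |52|ee|f0|e4|
→ t1 |52|f0|ee|e4|
→ t2 |f0|ee|e4|52|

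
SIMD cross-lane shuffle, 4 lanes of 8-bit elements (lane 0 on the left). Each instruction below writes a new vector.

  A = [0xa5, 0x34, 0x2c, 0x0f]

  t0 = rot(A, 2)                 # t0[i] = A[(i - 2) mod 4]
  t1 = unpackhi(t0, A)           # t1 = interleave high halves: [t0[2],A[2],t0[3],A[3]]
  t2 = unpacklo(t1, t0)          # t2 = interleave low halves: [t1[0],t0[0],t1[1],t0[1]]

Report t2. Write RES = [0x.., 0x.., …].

RES = [ 0xa5  0x2c  0x2c  0x0f ]

→ t0 |2c|0f|a5|34|
→ t1 |a5|2c|34|0f|
→ t2 |a5|2c|2c|0f|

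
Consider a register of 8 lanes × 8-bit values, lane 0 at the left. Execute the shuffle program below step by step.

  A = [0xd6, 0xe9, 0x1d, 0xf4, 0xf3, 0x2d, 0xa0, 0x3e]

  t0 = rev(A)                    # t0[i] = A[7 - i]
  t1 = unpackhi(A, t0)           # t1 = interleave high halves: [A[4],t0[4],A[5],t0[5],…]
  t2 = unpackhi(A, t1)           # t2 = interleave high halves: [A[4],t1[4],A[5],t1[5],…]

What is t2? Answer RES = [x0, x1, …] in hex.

t0 = [0x3e, 0xa0, 0x2d, 0xf3, 0xf4, 0x1d, 0xe9, 0xd6]
t1 = [0xf3, 0xf4, 0x2d, 0x1d, 0xa0, 0xe9, 0x3e, 0xd6]
t2 = [0xf3, 0xa0, 0x2d, 0xe9, 0xa0, 0x3e, 0x3e, 0xd6]

RES = [ 0xf3  0xa0  0x2d  0xe9  0xa0  0x3e  0x3e  0xd6 ]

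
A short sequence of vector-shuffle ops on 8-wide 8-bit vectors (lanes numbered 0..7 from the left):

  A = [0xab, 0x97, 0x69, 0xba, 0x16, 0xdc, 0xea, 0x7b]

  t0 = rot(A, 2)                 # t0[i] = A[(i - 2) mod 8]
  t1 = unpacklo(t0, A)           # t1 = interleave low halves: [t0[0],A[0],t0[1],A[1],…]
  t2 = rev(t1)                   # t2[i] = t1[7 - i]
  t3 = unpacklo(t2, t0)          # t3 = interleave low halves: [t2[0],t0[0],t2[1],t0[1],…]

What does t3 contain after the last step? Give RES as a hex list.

  t0: ea 7b ab 97 69 ba 16 dc
  t1: ea ab 7b 97 ab 69 97 ba
  t2: ba 97 69 ab 97 7b ab ea
  t3: ba ea 97 7b 69 ab ab 97

RES = [ 0xba  0xea  0x97  0x7b  0x69  0xab  0xab  0x97 ]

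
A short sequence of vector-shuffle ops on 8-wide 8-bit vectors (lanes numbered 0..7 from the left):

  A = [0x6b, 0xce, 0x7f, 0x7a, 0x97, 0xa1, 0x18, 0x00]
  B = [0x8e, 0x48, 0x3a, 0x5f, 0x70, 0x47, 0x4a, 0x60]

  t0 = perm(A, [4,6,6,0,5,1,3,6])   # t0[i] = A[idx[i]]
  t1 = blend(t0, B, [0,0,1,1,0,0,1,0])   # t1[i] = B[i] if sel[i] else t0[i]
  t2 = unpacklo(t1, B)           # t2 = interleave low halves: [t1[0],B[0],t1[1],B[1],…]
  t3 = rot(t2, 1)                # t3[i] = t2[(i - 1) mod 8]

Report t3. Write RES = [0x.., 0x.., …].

t0 = [0x97, 0x18, 0x18, 0x6b, 0xa1, 0xce, 0x7a, 0x18]
t1 = [0x97, 0x18, 0x3a, 0x5f, 0xa1, 0xce, 0x4a, 0x18]
t2 = [0x97, 0x8e, 0x18, 0x48, 0x3a, 0x3a, 0x5f, 0x5f]
t3 = [0x5f, 0x97, 0x8e, 0x18, 0x48, 0x3a, 0x3a, 0x5f]

RES = [0x5f, 0x97, 0x8e, 0x18, 0x48, 0x3a, 0x3a, 0x5f]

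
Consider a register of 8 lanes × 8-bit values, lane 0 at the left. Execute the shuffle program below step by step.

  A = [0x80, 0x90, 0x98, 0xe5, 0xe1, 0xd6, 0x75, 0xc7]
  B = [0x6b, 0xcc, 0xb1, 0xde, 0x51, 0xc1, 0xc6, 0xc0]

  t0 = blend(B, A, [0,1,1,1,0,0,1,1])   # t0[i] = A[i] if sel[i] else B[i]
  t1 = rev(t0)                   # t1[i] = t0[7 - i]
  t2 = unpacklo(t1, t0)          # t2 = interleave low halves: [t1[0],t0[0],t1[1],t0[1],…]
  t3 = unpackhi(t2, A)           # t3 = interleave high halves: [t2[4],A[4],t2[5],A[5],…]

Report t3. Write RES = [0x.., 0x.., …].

→ t0 |6b|90|98|e5|51|c1|75|c7|
→ t1 |c7|75|c1|51|e5|98|90|6b|
→ t2 |c7|6b|75|90|c1|98|51|e5|
→ t3 |c1|e1|98|d6|51|75|e5|c7|

RES = [ 0xc1  0xe1  0x98  0xd6  0x51  0x75  0xe5  0xc7 ]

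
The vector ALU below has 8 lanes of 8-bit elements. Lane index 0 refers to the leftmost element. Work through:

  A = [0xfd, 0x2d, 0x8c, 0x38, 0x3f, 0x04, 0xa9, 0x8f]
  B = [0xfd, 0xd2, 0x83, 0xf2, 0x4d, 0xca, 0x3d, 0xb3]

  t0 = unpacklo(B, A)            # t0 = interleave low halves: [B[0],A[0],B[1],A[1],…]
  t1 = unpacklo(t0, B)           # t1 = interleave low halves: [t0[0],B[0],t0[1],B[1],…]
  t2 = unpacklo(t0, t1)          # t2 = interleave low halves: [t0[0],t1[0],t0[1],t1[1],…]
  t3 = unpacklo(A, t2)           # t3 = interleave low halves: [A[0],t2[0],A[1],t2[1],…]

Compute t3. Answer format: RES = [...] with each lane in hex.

→ t0 |fd|fd|d2|2d|83|8c|f2|38|
→ t1 |fd|fd|fd|d2|d2|83|2d|f2|
→ t2 |fd|fd|fd|fd|d2|fd|2d|d2|
→ t3 |fd|fd|2d|fd|8c|fd|38|fd|

RES = [0xfd, 0xfd, 0x2d, 0xfd, 0x8c, 0xfd, 0x38, 0xfd]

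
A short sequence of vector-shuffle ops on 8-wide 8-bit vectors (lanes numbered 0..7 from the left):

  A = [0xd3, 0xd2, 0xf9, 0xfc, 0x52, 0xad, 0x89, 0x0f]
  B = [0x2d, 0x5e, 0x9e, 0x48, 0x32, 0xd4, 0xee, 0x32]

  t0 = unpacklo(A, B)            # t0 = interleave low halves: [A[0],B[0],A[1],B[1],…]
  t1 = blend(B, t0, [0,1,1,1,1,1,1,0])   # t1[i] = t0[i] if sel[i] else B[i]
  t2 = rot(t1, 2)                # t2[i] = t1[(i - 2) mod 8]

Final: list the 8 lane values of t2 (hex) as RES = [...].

RES = [ 0xfc  0x32  0x2d  0x2d  0xd2  0x5e  0xf9  0x9e ]

  t0: d3 2d d2 5e f9 9e fc 48
  t1: 2d 2d d2 5e f9 9e fc 32
  t2: fc 32 2d 2d d2 5e f9 9e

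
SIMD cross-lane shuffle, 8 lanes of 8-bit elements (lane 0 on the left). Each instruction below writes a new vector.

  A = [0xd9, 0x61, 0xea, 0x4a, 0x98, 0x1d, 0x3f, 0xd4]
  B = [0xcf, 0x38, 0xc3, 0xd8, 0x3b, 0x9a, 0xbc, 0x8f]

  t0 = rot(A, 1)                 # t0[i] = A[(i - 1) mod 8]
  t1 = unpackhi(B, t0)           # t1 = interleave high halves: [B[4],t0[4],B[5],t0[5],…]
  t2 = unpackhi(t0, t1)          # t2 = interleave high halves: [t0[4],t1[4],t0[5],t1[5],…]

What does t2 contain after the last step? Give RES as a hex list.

RES = [0x4a, 0xbc, 0x98, 0x1d, 0x1d, 0x8f, 0x3f, 0x3f]

t0 = [0xd4, 0xd9, 0x61, 0xea, 0x4a, 0x98, 0x1d, 0x3f]
t1 = [0x3b, 0x4a, 0x9a, 0x98, 0xbc, 0x1d, 0x8f, 0x3f]
t2 = [0x4a, 0xbc, 0x98, 0x1d, 0x1d, 0x8f, 0x3f, 0x3f]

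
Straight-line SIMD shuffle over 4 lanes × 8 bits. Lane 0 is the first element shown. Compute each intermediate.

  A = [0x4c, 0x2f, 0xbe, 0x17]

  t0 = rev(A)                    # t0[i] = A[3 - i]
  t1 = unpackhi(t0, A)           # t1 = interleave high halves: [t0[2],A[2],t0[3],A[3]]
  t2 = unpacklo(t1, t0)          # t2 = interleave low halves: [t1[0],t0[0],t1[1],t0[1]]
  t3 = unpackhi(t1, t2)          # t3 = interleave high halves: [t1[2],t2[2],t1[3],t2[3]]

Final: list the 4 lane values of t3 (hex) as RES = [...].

→ t0 |17|be|2f|4c|
→ t1 |2f|be|4c|17|
→ t2 |2f|17|be|be|
→ t3 |4c|be|17|be|

RES = [ 0x4c  0xbe  0x17  0xbe ]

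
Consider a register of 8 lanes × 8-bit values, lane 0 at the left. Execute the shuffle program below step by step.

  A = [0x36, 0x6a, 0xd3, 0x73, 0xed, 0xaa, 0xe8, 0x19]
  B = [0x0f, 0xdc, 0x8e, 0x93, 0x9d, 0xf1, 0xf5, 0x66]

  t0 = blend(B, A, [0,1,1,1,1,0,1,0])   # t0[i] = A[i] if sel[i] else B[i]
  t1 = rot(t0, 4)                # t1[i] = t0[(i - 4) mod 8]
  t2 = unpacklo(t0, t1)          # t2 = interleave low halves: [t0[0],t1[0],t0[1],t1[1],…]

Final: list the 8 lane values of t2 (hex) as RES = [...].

→ t0 |0f|6a|d3|73|ed|f1|e8|66|
→ t1 |ed|f1|e8|66|0f|6a|d3|73|
→ t2 |0f|ed|6a|f1|d3|e8|73|66|

RES = [0x0f, 0xed, 0x6a, 0xf1, 0xd3, 0xe8, 0x73, 0x66]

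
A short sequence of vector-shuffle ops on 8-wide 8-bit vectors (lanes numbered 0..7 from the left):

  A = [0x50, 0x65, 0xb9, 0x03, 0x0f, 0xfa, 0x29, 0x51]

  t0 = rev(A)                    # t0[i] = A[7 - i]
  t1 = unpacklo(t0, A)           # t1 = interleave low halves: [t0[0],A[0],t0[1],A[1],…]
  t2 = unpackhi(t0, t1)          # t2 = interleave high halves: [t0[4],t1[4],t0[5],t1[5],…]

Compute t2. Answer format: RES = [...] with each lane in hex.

  t0: 51 29 fa 0f 03 b9 65 50
  t1: 51 50 29 65 fa b9 0f 03
  t2: 03 fa b9 b9 65 0f 50 03

RES = [0x03, 0xfa, 0xb9, 0xb9, 0x65, 0x0f, 0x50, 0x03]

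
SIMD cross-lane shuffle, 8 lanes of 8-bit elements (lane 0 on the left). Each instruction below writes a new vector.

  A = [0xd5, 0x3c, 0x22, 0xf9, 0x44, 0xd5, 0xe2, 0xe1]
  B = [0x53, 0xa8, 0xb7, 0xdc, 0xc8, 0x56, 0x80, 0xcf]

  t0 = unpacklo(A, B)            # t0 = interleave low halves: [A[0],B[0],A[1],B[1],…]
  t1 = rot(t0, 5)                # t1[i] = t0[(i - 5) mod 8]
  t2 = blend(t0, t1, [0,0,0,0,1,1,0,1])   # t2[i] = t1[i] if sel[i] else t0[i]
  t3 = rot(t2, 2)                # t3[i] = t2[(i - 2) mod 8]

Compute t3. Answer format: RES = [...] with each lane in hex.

t0 = [0xd5, 0x53, 0x3c, 0xa8, 0x22, 0xb7, 0xf9, 0xdc]
t1 = [0xa8, 0x22, 0xb7, 0xf9, 0xdc, 0xd5, 0x53, 0x3c]
t2 = [0xd5, 0x53, 0x3c, 0xa8, 0xdc, 0xd5, 0xf9, 0x3c]
t3 = [0xf9, 0x3c, 0xd5, 0x53, 0x3c, 0xa8, 0xdc, 0xd5]

RES = [ 0xf9  0x3c  0xd5  0x53  0x3c  0xa8  0xdc  0xd5 ]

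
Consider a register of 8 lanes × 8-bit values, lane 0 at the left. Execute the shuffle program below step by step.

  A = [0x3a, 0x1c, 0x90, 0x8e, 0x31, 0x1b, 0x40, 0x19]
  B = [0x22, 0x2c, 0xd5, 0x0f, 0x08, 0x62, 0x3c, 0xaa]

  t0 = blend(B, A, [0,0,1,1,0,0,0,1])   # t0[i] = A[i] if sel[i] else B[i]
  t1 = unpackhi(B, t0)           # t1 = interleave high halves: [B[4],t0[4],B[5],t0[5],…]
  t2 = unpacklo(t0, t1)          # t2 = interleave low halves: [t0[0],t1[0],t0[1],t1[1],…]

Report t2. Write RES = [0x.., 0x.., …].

  t0: 22 2c 90 8e 08 62 3c 19
  t1: 08 08 62 62 3c 3c aa 19
  t2: 22 08 2c 08 90 62 8e 62

RES = [ 0x22  0x08  0x2c  0x08  0x90  0x62  0x8e  0x62 ]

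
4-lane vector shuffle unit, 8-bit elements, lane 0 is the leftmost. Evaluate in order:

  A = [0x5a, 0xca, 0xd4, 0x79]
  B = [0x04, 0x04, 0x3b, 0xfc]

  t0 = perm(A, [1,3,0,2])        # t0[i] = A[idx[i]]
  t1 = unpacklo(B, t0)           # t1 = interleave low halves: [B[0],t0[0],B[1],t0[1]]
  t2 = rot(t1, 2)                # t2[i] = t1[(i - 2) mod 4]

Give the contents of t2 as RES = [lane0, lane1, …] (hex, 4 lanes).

RES = [ 0x04  0x79  0x04  0xca ]

  t0: ca 79 5a d4
  t1: 04 ca 04 79
  t2: 04 79 04 ca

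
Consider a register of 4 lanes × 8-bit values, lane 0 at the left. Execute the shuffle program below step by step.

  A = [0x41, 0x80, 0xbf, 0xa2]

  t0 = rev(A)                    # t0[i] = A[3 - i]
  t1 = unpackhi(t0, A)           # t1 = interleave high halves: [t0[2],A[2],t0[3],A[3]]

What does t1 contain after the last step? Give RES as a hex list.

RES = [ 0x80  0xbf  0x41  0xa2 ]

  t0: a2 bf 80 41
  t1: 80 bf 41 a2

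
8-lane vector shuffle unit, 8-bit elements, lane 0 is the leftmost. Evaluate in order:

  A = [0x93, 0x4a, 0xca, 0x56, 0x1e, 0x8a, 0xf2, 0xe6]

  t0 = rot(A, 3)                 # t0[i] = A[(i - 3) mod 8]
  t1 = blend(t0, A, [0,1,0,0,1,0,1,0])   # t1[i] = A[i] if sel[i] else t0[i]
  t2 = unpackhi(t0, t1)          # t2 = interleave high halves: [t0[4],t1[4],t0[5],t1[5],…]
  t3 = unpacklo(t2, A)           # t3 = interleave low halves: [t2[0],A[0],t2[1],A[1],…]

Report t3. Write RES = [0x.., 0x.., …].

RES = [ 0x4a  0x93  0x1e  0x4a  0xca  0xca  0xca  0x56 ]

t0 = [0x8a, 0xf2, 0xe6, 0x93, 0x4a, 0xca, 0x56, 0x1e]
t1 = [0x8a, 0x4a, 0xe6, 0x93, 0x1e, 0xca, 0xf2, 0x1e]
t2 = [0x4a, 0x1e, 0xca, 0xca, 0x56, 0xf2, 0x1e, 0x1e]
t3 = [0x4a, 0x93, 0x1e, 0x4a, 0xca, 0xca, 0xca, 0x56]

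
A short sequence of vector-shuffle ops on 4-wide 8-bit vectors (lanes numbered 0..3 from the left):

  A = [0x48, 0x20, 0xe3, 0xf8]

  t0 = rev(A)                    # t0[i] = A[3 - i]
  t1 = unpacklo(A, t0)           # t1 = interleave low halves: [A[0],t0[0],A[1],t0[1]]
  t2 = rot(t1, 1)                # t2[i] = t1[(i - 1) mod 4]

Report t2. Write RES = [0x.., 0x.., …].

RES = [0xe3, 0x48, 0xf8, 0x20]

  t0: f8 e3 20 48
  t1: 48 f8 20 e3
  t2: e3 48 f8 20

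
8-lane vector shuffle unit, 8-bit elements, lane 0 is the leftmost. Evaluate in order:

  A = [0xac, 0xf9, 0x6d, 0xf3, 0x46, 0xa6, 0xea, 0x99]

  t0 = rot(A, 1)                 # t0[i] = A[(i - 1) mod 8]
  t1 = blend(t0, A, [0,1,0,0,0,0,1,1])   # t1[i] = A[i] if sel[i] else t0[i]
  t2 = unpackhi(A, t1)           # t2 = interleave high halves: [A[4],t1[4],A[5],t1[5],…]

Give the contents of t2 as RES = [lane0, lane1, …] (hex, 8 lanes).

  t0: 99 ac f9 6d f3 46 a6 ea
  t1: 99 f9 f9 6d f3 46 ea 99
  t2: 46 f3 a6 46 ea ea 99 99

RES = [0x46, 0xf3, 0xa6, 0x46, 0xea, 0xea, 0x99, 0x99]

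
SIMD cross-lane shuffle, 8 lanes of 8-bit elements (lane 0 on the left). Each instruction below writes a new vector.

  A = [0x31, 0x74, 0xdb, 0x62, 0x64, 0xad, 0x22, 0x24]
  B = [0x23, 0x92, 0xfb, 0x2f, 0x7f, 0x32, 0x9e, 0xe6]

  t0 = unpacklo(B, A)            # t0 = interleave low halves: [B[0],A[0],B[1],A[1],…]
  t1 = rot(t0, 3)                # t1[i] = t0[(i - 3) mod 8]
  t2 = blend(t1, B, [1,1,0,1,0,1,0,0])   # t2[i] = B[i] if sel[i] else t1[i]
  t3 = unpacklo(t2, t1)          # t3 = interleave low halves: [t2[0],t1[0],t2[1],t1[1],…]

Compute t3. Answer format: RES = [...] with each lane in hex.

t0 = [0x23, 0x31, 0x92, 0x74, 0xfb, 0xdb, 0x2f, 0x62]
t1 = [0xdb, 0x2f, 0x62, 0x23, 0x31, 0x92, 0x74, 0xfb]
t2 = [0x23, 0x92, 0x62, 0x2f, 0x31, 0x32, 0x74, 0xfb]
t3 = [0x23, 0xdb, 0x92, 0x2f, 0x62, 0x62, 0x2f, 0x23]

RES = [ 0x23  0xdb  0x92  0x2f  0x62  0x62  0x2f  0x23 ]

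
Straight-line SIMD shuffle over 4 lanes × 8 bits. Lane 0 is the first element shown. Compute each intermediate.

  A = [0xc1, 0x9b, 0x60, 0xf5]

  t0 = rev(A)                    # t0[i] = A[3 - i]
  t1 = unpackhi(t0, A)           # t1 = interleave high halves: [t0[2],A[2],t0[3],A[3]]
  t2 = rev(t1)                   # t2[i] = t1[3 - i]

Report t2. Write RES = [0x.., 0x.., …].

→ t0 |f5|60|9b|c1|
→ t1 |9b|60|c1|f5|
→ t2 |f5|c1|60|9b|

RES = [ 0xf5  0xc1  0x60  0x9b ]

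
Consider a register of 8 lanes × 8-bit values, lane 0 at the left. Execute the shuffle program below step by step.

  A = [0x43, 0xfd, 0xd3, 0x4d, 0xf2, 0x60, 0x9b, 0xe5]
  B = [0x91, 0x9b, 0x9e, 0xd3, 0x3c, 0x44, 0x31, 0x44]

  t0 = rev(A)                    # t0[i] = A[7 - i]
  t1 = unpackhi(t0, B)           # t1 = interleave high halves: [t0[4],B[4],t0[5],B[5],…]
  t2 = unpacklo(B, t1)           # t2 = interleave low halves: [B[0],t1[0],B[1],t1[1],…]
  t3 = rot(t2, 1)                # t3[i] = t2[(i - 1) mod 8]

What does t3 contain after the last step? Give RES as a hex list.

t0 = [0xe5, 0x9b, 0x60, 0xf2, 0x4d, 0xd3, 0xfd, 0x43]
t1 = [0x4d, 0x3c, 0xd3, 0x44, 0xfd, 0x31, 0x43, 0x44]
t2 = [0x91, 0x4d, 0x9b, 0x3c, 0x9e, 0xd3, 0xd3, 0x44]
t3 = [0x44, 0x91, 0x4d, 0x9b, 0x3c, 0x9e, 0xd3, 0xd3]

RES = [ 0x44  0x91  0x4d  0x9b  0x3c  0x9e  0xd3  0xd3 ]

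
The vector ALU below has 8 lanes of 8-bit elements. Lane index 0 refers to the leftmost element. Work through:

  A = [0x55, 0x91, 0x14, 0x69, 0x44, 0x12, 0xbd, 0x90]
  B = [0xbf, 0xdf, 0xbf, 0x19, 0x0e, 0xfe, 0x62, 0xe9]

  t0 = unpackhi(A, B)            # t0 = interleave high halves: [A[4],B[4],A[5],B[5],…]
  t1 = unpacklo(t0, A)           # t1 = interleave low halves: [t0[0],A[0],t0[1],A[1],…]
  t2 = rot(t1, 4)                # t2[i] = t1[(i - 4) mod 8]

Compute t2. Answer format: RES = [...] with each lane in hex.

RES = [ 0x12  0x14  0xfe  0x69  0x44  0x55  0x0e  0x91 ]

→ t0 |44|0e|12|fe|bd|62|90|e9|
→ t1 |44|55|0e|91|12|14|fe|69|
→ t2 |12|14|fe|69|44|55|0e|91|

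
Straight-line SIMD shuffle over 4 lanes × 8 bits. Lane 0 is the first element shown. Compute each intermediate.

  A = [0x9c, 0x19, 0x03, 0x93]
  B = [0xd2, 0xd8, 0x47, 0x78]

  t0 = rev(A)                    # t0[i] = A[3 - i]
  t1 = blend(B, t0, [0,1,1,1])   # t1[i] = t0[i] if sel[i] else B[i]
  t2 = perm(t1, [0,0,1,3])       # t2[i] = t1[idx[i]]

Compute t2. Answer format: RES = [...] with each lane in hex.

  t0: 93 03 19 9c
  t1: d2 03 19 9c
  t2: d2 d2 03 9c

RES = [ 0xd2  0xd2  0x03  0x9c ]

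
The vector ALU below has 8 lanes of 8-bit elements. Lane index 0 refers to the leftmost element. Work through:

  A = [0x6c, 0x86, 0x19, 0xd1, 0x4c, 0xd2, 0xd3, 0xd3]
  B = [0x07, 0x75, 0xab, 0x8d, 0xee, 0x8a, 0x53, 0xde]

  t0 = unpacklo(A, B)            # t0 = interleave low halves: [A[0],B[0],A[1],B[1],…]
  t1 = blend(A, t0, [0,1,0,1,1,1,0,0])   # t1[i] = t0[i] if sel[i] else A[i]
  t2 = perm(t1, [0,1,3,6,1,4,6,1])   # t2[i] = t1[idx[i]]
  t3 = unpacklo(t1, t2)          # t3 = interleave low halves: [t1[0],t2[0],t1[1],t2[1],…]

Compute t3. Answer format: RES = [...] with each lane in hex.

RES = [0x6c, 0x6c, 0x07, 0x07, 0x19, 0x75, 0x75, 0xd3]

t0 = [0x6c, 0x07, 0x86, 0x75, 0x19, 0xab, 0xd1, 0x8d]
t1 = [0x6c, 0x07, 0x19, 0x75, 0x19, 0xab, 0xd3, 0xd3]
t2 = [0x6c, 0x07, 0x75, 0xd3, 0x07, 0x19, 0xd3, 0x07]
t3 = [0x6c, 0x6c, 0x07, 0x07, 0x19, 0x75, 0x75, 0xd3]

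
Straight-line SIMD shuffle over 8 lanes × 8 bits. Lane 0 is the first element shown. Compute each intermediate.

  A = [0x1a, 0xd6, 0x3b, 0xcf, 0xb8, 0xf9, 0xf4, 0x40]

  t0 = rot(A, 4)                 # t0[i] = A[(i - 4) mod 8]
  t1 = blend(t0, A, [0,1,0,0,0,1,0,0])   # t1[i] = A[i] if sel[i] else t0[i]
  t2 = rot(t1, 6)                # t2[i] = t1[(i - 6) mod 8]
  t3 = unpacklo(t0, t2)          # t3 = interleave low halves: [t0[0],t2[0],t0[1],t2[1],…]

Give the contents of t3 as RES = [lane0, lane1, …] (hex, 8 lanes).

  t0: b8 f9 f4 40 1a d6 3b cf
  t1: b8 d6 f4 40 1a f9 3b cf
  t2: f4 40 1a f9 3b cf b8 d6
  t3: b8 f4 f9 40 f4 1a 40 f9

RES = [0xb8, 0xf4, 0xf9, 0x40, 0xf4, 0x1a, 0x40, 0xf9]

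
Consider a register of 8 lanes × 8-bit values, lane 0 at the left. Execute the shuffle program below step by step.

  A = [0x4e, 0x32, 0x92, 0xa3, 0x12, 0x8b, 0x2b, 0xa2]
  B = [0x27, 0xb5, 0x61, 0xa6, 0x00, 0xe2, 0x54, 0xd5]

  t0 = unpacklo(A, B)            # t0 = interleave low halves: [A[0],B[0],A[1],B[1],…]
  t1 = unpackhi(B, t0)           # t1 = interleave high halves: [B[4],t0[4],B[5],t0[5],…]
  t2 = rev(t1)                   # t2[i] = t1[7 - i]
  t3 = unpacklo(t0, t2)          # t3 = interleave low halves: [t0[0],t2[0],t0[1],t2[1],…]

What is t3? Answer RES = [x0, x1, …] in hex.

→ t0 |4e|27|32|b5|92|61|a3|a6|
→ t1 |00|92|e2|61|54|a3|d5|a6|
→ t2 |a6|d5|a3|54|61|e2|92|00|
→ t3 |4e|a6|27|d5|32|a3|b5|54|

RES = [0x4e, 0xa6, 0x27, 0xd5, 0x32, 0xa3, 0xb5, 0x54]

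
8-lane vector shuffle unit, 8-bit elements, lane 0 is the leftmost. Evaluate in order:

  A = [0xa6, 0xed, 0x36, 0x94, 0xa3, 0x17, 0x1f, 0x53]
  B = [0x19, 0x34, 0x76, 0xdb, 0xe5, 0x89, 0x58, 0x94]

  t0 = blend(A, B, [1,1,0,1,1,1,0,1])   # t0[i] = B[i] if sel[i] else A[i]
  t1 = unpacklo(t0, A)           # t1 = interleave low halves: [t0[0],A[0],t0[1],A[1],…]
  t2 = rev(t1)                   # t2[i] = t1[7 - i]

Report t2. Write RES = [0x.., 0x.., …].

t0 = [0x19, 0x34, 0x36, 0xdb, 0xe5, 0x89, 0x1f, 0x94]
t1 = [0x19, 0xa6, 0x34, 0xed, 0x36, 0x36, 0xdb, 0x94]
t2 = [0x94, 0xdb, 0x36, 0x36, 0xed, 0x34, 0xa6, 0x19]

RES = [ 0x94  0xdb  0x36  0x36  0xed  0x34  0xa6  0x19 ]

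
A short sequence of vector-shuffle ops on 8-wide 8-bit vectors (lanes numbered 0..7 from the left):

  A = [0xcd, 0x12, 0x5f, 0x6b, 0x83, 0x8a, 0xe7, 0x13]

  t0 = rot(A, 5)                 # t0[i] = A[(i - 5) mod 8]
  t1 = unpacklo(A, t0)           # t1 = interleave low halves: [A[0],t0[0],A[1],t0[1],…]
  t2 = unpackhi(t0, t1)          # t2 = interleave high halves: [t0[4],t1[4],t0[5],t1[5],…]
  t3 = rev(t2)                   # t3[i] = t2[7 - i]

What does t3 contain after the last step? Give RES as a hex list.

RES = [ 0xe7  0x5f  0x6b  0x12  0x8a  0xcd  0x5f  0x13 ]

→ t0 |6b|83|8a|e7|13|cd|12|5f|
→ t1 |cd|6b|12|83|5f|8a|6b|e7|
→ t2 |13|5f|cd|8a|12|6b|5f|e7|
→ t3 |e7|5f|6b|12|8a|cd|5f|13|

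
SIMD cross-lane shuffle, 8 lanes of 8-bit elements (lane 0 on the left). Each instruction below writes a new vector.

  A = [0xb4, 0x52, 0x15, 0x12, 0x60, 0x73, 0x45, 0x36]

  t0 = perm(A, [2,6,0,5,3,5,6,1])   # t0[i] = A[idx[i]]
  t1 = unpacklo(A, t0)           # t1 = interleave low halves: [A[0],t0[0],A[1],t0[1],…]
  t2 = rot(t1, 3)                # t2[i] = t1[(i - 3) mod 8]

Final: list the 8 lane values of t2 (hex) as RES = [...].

→ t0 |15|45|b4|73|12|73|45|52|
→ t1 |b4|15|52|45|15|b4|12|73|
→ t2 |b4|12|73|b4|15|52|45|15|

RES = [0xb4, 0x12, 0x73, 0xb4, 0x15, 0x52, 0x45, 0x15]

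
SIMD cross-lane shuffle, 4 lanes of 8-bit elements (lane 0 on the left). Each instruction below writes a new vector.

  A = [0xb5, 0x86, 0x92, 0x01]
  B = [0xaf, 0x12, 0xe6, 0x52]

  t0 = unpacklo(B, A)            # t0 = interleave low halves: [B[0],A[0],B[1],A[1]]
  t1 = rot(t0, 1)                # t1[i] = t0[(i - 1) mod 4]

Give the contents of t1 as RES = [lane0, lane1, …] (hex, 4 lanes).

RES = [ 0x86  0xaf  0xb5  0x12 ]

  t0: af b5 12 86
  t1: 86 af b5 12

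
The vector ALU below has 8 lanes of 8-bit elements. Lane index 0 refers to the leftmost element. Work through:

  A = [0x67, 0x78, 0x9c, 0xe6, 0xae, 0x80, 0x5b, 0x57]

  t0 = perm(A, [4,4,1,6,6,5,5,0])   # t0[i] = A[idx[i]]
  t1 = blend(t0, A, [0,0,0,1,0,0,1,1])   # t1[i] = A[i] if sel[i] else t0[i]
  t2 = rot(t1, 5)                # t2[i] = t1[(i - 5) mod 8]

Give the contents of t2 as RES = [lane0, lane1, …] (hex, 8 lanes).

→ t0 |ae|ae|78|5b|5b|80|80|67|
→ t1 |ae|ae|78|e6|5b|80|5b|57|
→ t2 |e6|5b|80|5b|57|ae|ae|78|

RES = [0xe6, 0x5b, 0x80, 0x5b, 0x57, 0xae, 0xae, 0x78]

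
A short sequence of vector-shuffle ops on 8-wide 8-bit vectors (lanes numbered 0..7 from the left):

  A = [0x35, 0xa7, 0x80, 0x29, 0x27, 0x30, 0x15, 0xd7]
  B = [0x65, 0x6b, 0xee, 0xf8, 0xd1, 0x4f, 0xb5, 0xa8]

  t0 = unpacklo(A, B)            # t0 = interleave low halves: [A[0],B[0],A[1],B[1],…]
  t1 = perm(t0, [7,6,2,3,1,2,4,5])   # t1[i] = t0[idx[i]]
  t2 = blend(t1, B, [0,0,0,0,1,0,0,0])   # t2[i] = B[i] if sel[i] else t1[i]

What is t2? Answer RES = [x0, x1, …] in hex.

RES = [0xf8, 0x29, 0xa7, 0x6b, 0xd1, 0xa7, 0x80, 0xee]

t0 = [0x35, 0x65, 0xa7, 0x6b, 0x80, 0xee, 0x29, 0xf8]
t1 = [0xf8, 0x29, 0xa7, 0x6b, 0x65, 0xa7, 0x80, 0xee]
t2 = [0xf8, 0x29, 0xa7, 0x6b, 0xd1, 0xa7, 0x80, 0xee]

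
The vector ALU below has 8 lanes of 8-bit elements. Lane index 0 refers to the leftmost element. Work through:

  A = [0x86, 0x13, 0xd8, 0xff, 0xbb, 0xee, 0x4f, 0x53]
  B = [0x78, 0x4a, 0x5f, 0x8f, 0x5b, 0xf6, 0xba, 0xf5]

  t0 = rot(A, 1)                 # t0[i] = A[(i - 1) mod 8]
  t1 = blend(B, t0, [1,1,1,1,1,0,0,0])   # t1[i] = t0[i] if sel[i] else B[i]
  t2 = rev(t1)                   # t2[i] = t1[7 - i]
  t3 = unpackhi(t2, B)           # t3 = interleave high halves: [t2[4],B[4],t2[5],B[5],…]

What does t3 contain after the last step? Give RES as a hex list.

t0 = [0x53, 0x86, 0x13, 0xd8, 0xff, 0xbb, 0xee, 0x4f]
t1 = [0x53, 0x86, 0x13, 0xd8, 0xff, 0xf6, 0xba, 0xf5]
t2 = [0xf5, 0xba, 0xf6, 0xff, 0xd8, 0x13, 0x86, 0x53]
t3 = [0xd8, 0x5b, 0x13, 0xf6, 0x86, 0xba, 0x53, 0xf5]

RES = [0xd8, 0x5b, 0x13, 0xf6, 0x86, 0xba, 0x53, 0xf5]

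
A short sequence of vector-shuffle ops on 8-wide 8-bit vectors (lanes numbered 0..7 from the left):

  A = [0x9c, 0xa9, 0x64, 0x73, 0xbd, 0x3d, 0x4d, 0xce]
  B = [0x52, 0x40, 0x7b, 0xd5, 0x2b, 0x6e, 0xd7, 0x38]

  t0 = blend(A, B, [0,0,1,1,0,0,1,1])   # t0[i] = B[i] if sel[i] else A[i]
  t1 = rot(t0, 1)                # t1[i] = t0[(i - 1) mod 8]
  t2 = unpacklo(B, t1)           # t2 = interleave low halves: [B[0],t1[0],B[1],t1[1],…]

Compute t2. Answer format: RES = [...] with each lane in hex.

t0 = [0x9c, 0xa9, 0x7b, 0xd5, 0xbd, 0x3d, 0xd7, 0x38]
t1 = [0x38, 0x9c, 0xa9, 0x7b, 0xd5, 0xbd, 0x3d, 0xd7]
t2 = [0x52, 0x38, 0x40, 0x9c, 0x7b, 0xa9, 0xd5, 0x7b]

RES = [0x52, 0x38, 0x40, 0x9c, 0x7b, 0xa9, 0xd5, 0x7b]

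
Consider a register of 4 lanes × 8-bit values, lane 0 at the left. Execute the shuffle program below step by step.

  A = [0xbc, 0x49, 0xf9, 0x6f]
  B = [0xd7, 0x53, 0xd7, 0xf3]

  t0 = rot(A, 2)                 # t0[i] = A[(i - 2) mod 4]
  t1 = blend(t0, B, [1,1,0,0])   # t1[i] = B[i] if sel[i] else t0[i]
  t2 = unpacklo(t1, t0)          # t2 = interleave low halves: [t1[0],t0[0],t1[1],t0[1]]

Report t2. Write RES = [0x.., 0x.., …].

RES = [ 0xd7  0xf9  0x53  0x6f ]

t0 = [0xf9, 0x6f, 0xbc, 0x49]
t1 = [0xd7, 0x53, 0xbc, 0x49]
t2 = [0xd7, 0xf9, 0x53, 0x6f]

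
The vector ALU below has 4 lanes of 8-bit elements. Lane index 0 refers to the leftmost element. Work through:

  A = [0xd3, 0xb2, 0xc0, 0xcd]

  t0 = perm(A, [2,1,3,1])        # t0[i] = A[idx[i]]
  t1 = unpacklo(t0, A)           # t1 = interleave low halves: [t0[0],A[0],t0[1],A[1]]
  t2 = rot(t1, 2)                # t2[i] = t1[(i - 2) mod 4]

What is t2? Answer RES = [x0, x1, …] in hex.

  t0: c0 b2 cd b2
  t1: c0 d3 b2 b2
  t2: b2 b2 c0 d3

RES = [ 0xb2  0xb2  0xc0  0xd3 ]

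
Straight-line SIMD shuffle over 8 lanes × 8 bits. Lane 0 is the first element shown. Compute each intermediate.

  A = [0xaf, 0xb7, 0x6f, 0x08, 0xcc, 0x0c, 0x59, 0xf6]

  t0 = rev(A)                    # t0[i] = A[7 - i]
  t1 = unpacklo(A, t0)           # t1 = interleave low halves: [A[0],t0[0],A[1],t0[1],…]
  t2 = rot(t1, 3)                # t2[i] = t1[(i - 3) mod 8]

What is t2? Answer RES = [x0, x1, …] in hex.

  t0: f6 59 0c cc 08 6f b7 af
  t1: af f6 b7 59 6f 0c 08 cc
  t2: 0c 08 cc af f6 b7 59 6f

RES = [ 0x0c  0x08  0xcc  0xaf  0xf6  0xb7  0x59  0x6f ]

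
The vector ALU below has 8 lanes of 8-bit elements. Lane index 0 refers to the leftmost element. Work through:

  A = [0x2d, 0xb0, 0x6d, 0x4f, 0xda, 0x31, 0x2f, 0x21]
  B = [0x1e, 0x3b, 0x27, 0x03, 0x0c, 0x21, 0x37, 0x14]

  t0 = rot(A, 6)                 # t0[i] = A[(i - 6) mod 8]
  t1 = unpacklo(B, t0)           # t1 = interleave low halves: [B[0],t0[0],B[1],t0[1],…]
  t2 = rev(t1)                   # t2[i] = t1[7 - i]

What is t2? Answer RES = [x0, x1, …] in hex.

RES = [ 0x31  0x03  0xda  0x27  0x4f  0x3b  0x6d  0x1e ]

t0 = [0x6d, 0x4f, 0xda, 0x31, 0x2f, 0x21, 0x2d, 0xb0]
t1 = [0x1e, 0x6d, 0x3b, 0x4f, 0x27, 0xda, 0x03, 0x31]
t2 = [0x31, 0x03, 0xda, 0x27, 0x4f, 0x3b, 0x6d, 0x1e]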